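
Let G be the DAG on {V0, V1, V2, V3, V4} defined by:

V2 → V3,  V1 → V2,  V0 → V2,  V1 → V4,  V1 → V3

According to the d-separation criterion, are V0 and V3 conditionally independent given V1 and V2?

There are 2 undirected paths between V0 and V3; checking each against the conditioning set {V1, V2}:
  1. V0 → V2 ← V1 → V3 — V2:collider[open]; V1:fork[blocks] ⇒ blocked
  2. V0 → V2 → V3 — V2:chain[blocks] ⇒ blocked
Every path is blocked, so V0 and V3 are d-separated given {V1, V2}.

Yes — V0 and V3 are d-separated given {V1, V2}.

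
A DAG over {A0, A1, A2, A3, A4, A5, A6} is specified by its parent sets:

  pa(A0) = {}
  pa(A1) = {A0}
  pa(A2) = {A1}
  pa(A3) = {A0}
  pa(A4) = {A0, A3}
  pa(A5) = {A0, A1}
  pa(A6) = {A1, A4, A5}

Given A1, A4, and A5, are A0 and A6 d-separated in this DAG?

There are 6 undirected paths between A0 and A6; checking each against the conditioning set {A1, A4, A5}:
Path 1: A0 → A5 → A6
  A5 is a chain here and A5 is conditioned on, so the path is blocked at A5.
Path 2: A0 → A5 ← A1 → A6
  A1 is a fork here and A1 is conditioned on, so the path is blocked at A1.
Path 3: A0 → A4 → A6
  A4 is a chain here and A4 is conditioned on, so the path is blocked at A4.
Path 4: A0 → A3 → A4 → A6
  A4 is a chain here and A4 is conditioned on, so the path is blocked at A4.
Path 5: A0 → A1 → A5 → A6
  A1 is a chain here and A1 is conditioned on, so the path is blocked at A1.
Path 6: A0 → A1 → A6
  A1 is a chain here and A1 is conditioned on, so the path is blocked at A1.
All paths are blocked; A0 ⊥ A6 | {A1, A4, A5} holds.

Yes — A0 and A6 are d-separated given {A1, A4, A5}.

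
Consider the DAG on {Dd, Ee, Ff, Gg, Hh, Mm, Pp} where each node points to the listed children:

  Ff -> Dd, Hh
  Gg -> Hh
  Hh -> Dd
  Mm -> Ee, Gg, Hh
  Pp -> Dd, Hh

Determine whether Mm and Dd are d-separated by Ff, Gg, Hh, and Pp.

6 paths connect Mm and Dd; each must be blocked for d-separation to hold:
Path 1: Mm → Hh → Dd
  Hh is a chain here and Hh is conditioned on, so the path is blocked at Hh.
Path 2: Mm → Hh ← Pp → Dd
  Pp is a fork here and Pp is conditioned on, so the path is blocked at Pp.
Path 3: Mm → Hh ← Ff → Dd
  Ff is a fork here and Ff is conditioned on, so the path is blocked at Ff.
Path 4: Mm → Gg → Hh → Dd
  Gg is a chain here and Gg is conditioned on, so the path is blocked at Gg.
Path 5: Mm → Gg → Hh ← Pp → Dd
  Gg is a chain here and Gg is conditioned on, so the path is blocked at Gg.
Path 6: Mm → Gg → Hh ← Ff → Dd
  Gg is a chain here and Gg is conditioned on, so the path is blocked at Gg.
Every path is blocked, so Mm and Dd are d-separated given {Ff, Gg, Hh, Pp}.

Yes — Mm and Dd are d-separated given {Ff, Gg, Hh, Pp}.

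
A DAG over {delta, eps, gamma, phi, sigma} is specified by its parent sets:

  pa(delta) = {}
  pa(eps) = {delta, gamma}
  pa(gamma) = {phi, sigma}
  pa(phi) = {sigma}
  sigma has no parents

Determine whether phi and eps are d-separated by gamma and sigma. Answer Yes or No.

Enumerating the 2 paths from phi to eps and testing each for blocking by {gamma, sigma}:
  1. phi → gamma → eps — gamma:chain[blocks] ⇒ blocked
  2. phi ← sigma → gamma → eps — sigma:fork[blocks]; gamma:chain[blocks] ⇒ blocked
Since every path is blocked, d-separation holds.

Yes — phi and eps are d-separated given {gamma, sigma}.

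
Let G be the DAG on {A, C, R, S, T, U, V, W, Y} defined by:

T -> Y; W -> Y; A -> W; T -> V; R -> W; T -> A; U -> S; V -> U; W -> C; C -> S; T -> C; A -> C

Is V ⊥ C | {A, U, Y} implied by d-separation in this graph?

No

There are 6 undirected paths between V and C; checking each against the conditioning set {A, U, Y}:
  1. V ← T → Y ← W → C — T:fork[open]; Y:collider[open]; W:fork[open] ⇒ active
  2. V ← T → Y ← W ← A → C — T:fork[open]; Y:collider[open]; W:chain[open]; A:fork[blocks] ⇒ blocked
  3. V ← T → C — T:fork[open] ⇒ active
  4. V ← T → A → W → C — T:fork[open]; A:chain[blocks]; W:chain[open] ⇒ blocked
  5. V ← T → A → C — T:fork[open]; A:chain[blocks] ⇒ blocked
  6. V → U → S ← C — U:chain[blocks]; S:collider[blocks] ⇒ blocked
Because an active path exists, V and C are not d-separated.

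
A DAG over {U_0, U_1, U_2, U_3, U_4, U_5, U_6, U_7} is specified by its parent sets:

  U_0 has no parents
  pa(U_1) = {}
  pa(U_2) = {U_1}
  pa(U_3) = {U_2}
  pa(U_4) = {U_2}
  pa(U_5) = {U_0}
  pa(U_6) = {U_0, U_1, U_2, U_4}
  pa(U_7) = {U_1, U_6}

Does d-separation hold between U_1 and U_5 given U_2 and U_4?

Yes

We examine all 4 paths between U_1 and U_5:
Path 1: U_1 → U_2 → U_4 → U_6 ← U_0 → U_5
  U_2 is a chain here and U_2 is conditioned on, so the path is blocked at U_2.
Path 2: U_1 → U_2 → U_6 ← U_0 → U_5
  U_2 is a chain here and U_2 is conditioned on, so the path is blocked at U_2.
Path 3: U_1 → U_7 ← U_6 ← U_0 → U_5
  U_7 is a collider here and neither U_7 nor any of its descendants is conditioned on, so the collider stays closed — the path is blocked at U_7.
Path 4: U_1 → U_6 ← U_0 → U_5
  U_6 is a collider here and neither U_6 nor any of its descendants is conditioned on, so the collider stays closed — the path is blocked at U_6.
Every path is blocked, so U_1 and U_5 are d-separated given {U_2, U_4}.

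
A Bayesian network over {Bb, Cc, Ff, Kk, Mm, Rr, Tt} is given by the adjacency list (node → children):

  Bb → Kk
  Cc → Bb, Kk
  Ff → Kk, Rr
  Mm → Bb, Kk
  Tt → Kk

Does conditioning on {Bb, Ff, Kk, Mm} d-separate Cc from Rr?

Enumerating the 3 paths from Cc to Rr and testing each for blocking by {Bb, Ff, Kk, Mm}:
  1. Cc → Kk ← Ff → Rr — Kk:collider[open]; Ff:fork[blocks] ⇒ blocked
  2. Cc → Bb → Kk ← Ff → Rr — Bb:chain[blocks]; Kk:collider[open]; Ff:fork[blocks] ⇒ blocked
  3. Cc → Bb ← Mm → Kk ← Ff → Rr — Bb:collider[open]; Mm:fork[blocks]; Kk:collider[open]; Ff:fork[blocks] ⇒ blocked
All paths are blocked; Cc ⊥ Rr | {Bb, Ff, Kk, Mm} holds.

Yes — Cc and Rr are d-separated given {Bb, Ff, Kk, Mm}.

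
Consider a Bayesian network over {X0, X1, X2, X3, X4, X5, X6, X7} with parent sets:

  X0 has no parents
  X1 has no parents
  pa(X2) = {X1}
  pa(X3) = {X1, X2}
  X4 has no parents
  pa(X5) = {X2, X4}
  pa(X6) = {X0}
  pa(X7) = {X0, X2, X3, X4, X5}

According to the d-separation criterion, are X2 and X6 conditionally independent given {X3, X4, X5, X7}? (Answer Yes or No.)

No — X2 and X6 are not d-separated given {X3, X4, X5, X7}.

5 paths connect X2 and X6; each must be blocked for d-separation to hold:
Path 1: X2 → X7 ← X0 → X6
  X7 is a collider and X7 is conditioned on, which opens it; X0 is a fork and X0 is not conditioned on — no node blocks this path, so it is active.
Path 2: X2 → X5 → X7 ← X0 → X6
  X5 is a chain here and X5 is conditioned on, so the path is blocked at X5.
Path 3: X2 → X5 ← X4 → X7 ← X0 → X6
  X4 is a fork here and X4 is conditioned on, so the path is blocked at X4.
Path 4: X2 ← X1 → X3 → X7 ← X0 → X6
  X3 is a chain here and X3 is conditioned on, so the path is blocked at X3.
Path 5: X2 → X3 → X7 ← X0 → X6
  X3 is a chain here and X3 is conditioned on, so the path is blocked at X3.
At least one path is unblocked, so d-separation fails.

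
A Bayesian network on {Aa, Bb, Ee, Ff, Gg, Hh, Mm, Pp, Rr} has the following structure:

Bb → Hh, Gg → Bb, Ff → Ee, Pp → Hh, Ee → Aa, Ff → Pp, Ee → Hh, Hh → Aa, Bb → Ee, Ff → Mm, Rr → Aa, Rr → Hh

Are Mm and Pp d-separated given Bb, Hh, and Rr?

No — Mm and Pp are not d-separated given {Bb, Hh, Rr}.

We examine all 5 paths between Mm and Pp:
Path 1: Mm ← Ff → Ee → Hh ← Pp
  Ff is a fork and Ff is not conditioned on; Ee is a chain and Ee is not conditioned on; Hh is a collider and Hh is conditioned on, which opens it — no node blocks this path, so it is active.
Path 2: Mm ← Ff → Ee ← Bb → Hh ← Pp
  Bb is a fork here and Bb is conditioned on, so the path is blocked at Bb.
Path 3: Mm ← Ff → Ee → Aa ← Hh ← Pp
  Aa is a collider here and neither Aa nor any of its descendants is conditioned on, so the collider stays closed — the path is blocked at Aa.
Path 4: Mm ← Ff → Ee → Aa ← Rr → Hh ← Pp
  Aa is a collider here and neither Aa nor any of its descendants is conditioned on, so the collider stays closed — the path is blocked at Aa.
Path 5: Mm ← Ff → Pp
  Ff is a fork and Ff is not conditioned on — no node blocks this path, so it is active.
Because an active path exists, Mm and Pp are not d-separated.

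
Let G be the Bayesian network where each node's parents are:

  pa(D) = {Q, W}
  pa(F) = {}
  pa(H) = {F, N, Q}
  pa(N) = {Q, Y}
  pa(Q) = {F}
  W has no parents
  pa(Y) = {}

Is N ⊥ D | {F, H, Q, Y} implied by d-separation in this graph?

Yes

3 paths connect N and D; each must be blocked for d-separation to hold:
  1. N → H ← Q → D — H:collider[open]; Q:fork[blocks] ⇒ blocked
  2. N → H ← F → Q → D — H:collider[open]; F:fork[blocks]; Q:chain[blocks] ⇒ blocked
  3. N ← Q → D — Q:fork[blocks] ⇒ blocked
Since every path is blocked, d-separation holds.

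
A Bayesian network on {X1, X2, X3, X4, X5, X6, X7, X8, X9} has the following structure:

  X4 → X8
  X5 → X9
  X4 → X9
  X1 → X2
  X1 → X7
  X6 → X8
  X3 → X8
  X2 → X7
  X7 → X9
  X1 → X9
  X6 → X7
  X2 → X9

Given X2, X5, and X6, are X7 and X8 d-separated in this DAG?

Yes

Enumerating the 6 paths from X7 to X8 and testing each for blocking by {X2, X5, X6}:
Path 1: X7 → X9 ← X4 → X8
  X9 is a collider here and neither X9 nor any of its descendants is conditioned on, so the collider stays closed — the path is blocked at X9.
Path 2: X7 ← X6 → X8
  X6 is a fork here and X6 is conditioned on, so the path is blocked at X6.
Path 3: X7 ← X1 → X9 ← X4 → X8
  X9 is a collider here and neither X9 nor any of its descendants is conditioned on, so the collider stays closed — the path is blocked at X9.
Path 4: X7 ← X1 → X2 → X9 ← X4 → X8
  X2 is a chain here and X2 is conditioned on, so the path is blocked at X2.
Path 5: X7 ← X2 → X9 ← X4 → X8
  X2 is a fork here and X2 is conditioned on, so the path is blocked at X2.
Path 6: X7 ← X2 ← X1 → X9 ← X4 → X8
  X2 is a chain here and X2 is conditioned on, so the path is blocked at X2.
All paths are blocked; X7 ⊥ X8 | {X2, X5, X6} holds.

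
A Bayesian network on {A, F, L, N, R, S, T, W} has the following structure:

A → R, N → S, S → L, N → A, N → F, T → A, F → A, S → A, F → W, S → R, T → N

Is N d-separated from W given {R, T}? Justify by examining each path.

Enumerating the 5 paths from N to W and testing each for blocking by {R, T}:
  1. N → A ← F → W — A:collider[open]; F:fork[open] ⇒ active
  2. N ← T → A ← F → W — T:fork[blocks]; A:collider[open]; F:fork[open] ⇒ blocked
  3. N → F → W — F:chain[open] ⇒ active
  4. N → S → A ← F → W — S:chain[open]; A:collider[open]; F:fork[open] ⇒ active
  5. N → S → R ← A ← F → W — S:chain[open]; R:collider[open]; A:chain[open]; F:fork[open] ⇒ active
Because an active path exists, N and W are not d-separated.

No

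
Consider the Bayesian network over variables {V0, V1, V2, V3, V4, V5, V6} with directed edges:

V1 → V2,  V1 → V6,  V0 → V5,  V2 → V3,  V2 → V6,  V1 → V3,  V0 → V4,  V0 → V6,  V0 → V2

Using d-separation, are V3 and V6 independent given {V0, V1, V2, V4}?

Yes — V3 and V6 are d-separated given {V0, V1, V2, V4}.

6 paths connect V3 and V6; each must be blocked for d-separation to hold:
Path 1: V3 ← V2 ← V0 → V6
  V2 is a chain here and V2 is conditioned on, so the path is blocked at V2.
Path 2: V3 ← V2 → V6
  V2 is a fork here and V2 is conditioned on, so the path is blocked at V2.
Path 3: V3 ← V2 ← V1 → V6
  V2 is a chain here and V2 is conditioned on, so the path is blocked at V2.
Path 4: V3 ← V1 → V6
  V1 is a fork here and V1 is conditioned on, so the path is blocked at V1.
Path 5: V3 ← V1 → V2 ← V0 → V6
  V1 is a fork here and V1 is conditioned on, so the path is blocked at V1.
Path 6: V3 ← V1 → V2 → V6
  V1 is a fork here and V1 is conditioned on, so the path is blocked at V1.
Every path is blocked, so V3 and V6 are d-separated given {V0, V1, V2, V4}.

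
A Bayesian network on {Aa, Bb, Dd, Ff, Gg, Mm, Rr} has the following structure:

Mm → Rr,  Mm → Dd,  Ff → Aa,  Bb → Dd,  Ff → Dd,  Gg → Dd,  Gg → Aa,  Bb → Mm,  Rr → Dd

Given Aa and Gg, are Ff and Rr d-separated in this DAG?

We examine all 6 paths between Ff and Rr:
Path 1: Ff → Dd ← Rr
  Dd is a collider here and neither Dd nor any of its descendants is conditioned on, so the collider stays closed — the path is blocked at Dd.
Path 2: Ff → Dd ← Mm → Rr
  Dd is a collider here and neither Dd nor any of its descendants is conditioned on, so the collider stays closed — the path is blocked at Dd.
Path 3: Ff → Dd ← Bb → Mm → Rr
  Dd is a collider here and neither Dd nor any of its descendants is conditioned on, so the collider stays closed — the path is blocked at Dd.
Path 4: Ff → Aa ← Gg → Dd ← Rr
  Gg is a fork here and Gg is conditioned on, so the path is blocked at Gg.
Path 5: Ff → Aa ← Gg → Dd ← Mm → Rr
  Gg is a fork here and Gg is conditioned on, so the path is blocked at Gg.
Path 6: Ff → Aa ← Gg → Dd ← Bb → Mm → Rr
  Gg is a fork here and Gg is conditioned on, so the path is blocked at Gg.
All paths are blocked; Ff ⊥ Rr | {Aa, Gg} holds.

Yes — Ff and Rr are d-separated given {Aa, Gg}.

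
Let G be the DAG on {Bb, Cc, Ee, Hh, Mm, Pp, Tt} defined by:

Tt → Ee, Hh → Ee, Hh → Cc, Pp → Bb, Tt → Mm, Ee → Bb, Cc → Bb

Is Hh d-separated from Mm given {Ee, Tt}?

Yes — Hh and Mm are d-separated given {Ee, Tt}.

Enumerating the 2 paths from Hh to Mm and testing each for blocking by {Ee, Tt}:
  1. Hh → Cc → Bb ← Ee ← Tt → Mm — Cc:chain[open]; Bb:collider[blocks]; Ee:chain[blocks]; Tt:fork[blocks] ⇒ blocked
  2. Hh → Ee ← Tt → Mm — Ee:collider[open]; Tt:fork[blocks] ⇒ blocked
Since every path is blocked, d-separation holds.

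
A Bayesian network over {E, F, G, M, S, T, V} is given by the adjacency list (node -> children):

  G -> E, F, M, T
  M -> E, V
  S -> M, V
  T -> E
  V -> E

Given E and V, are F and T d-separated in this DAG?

No

Enumerating the 5 paths from F to T and testing each for blocking by {E, V}:
Path 1: F ← G → M → V → E ← T
  V is a chain here and V is conditioned on, so the path is blocked at V.
Path 2: F ← G → M → E ← T
  G is a fork and G is not conditioned on; M is a chain and M is not conditioned on; E is a collider and E is conditioned on, which opens it — no node blocks this path, so it is active.
Path 3: F ← G → M ← S → V → E ← T
  V is a chain here and V is conditioned on, so the path is blocked at V.
Path 4: F ← G → T
  G is a fork and G is not conditioned on — no node blocks this path, so it is active.
Path 5: F ← G → E ← T
  G is a fork and G is not conditioned on; E is a collider and E is conditioned on, which opens it — no node blocks this path, so it is active.
Since the path F ← G → M → E ← T is active, F and T are not d-separated given {E, V}.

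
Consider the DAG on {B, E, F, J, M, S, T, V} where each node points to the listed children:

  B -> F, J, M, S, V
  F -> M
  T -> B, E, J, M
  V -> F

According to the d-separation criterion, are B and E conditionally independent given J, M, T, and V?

We examine all 5 paths between B and E:
  1. B → F → M ← T → E — F:chain[open]; M:collider[open]; T:fork[blocks] ⇒ blocked
  2. B ← T → E — T:fork[blocks] ⇒ blocked
  3. B → M ← T → E — M:collider[open]; T:fork[blocks] ⇒ blocked
  4. B → J ← T → E — J:collider[open]; T:fork[blocks] ⇒ blocked
  5. B → V → F → M ← T → E — V:chain[blocks]; F:chain[open]; M:collider[open]; T:fork[blocks] ⇒ blocked
Since every path is blocked, d-separation holds.

Yes — B and E are d-separated given {J, M, T, V}.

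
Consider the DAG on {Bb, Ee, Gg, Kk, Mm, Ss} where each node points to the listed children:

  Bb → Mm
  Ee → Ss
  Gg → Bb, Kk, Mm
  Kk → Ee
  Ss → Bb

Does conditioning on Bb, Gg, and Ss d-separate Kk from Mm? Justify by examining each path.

There are 4 undirected paths between Kk and Mm; checking each against the conditioning set {Bb, Gg, Ss}:
Path 1: Kk → Ee → Ss → Bb ← Gg → Mm
  Ss is a chain here and Ss is conditioned on, so the path is blocked at Ss.
Path 2: Kk → Ee → Ss → Bb → Mm
  Ss is a chain here and Ss is conditioned on, so the path is blocked at Ss.
Path 3: Kk ← Gg → Bb → Mm
  Gg is a fork here and Gg is conditioned on, so the path is blocked at Gg.
Path 4: Kk ← Gg → Mm
  Gg is a fork here and Gg is conditioned on, so the path is blocked at Gg.
All paths are blocked; Kk ⊥ Mm | {Bb, Gg, Ss} holds.

Yes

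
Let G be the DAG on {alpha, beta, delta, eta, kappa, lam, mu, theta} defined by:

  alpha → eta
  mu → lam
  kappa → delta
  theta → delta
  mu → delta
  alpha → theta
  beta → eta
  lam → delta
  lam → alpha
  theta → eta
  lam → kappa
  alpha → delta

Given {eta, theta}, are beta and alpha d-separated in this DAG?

No — beta and alpha are not d-separated given {eta, theta}.

There are 6 undirected paths between beta and alpha; checking each against the conditioning set {eta, theta}:
Path 1: beta → eta ← alpha
  eta is a collider and eta is conditioned on, which opens it — no node blocks this path, so it is active.
Path 2: beta → eta ← theta → delta ← lam → alpha
  theta is a fork here and theta is conditioned on, so the path is blocked at theta.
Path 3: beta → eta ← theta → delta ← kappa ← lam → alpha
  theta is a fork here and theta is conditioned on, so the path is blocked at theta.
Path 4: beta → eta ← theta → delta ← alpha
  theta is a fork here and theta is conditioned on, so the path is blocked at theta.
Path 5: beta → eta ← theta → delta ← mu → lam → alpha
  theta is a fork here and theta is conditioned on, so the path is blocked at theta.
Path 6: beta → eta ← theta ← alpha
  theta is a chain here and theta is conditioned on, so the path is blocked at theta.
At least one path is unblocked, so d-separation fails.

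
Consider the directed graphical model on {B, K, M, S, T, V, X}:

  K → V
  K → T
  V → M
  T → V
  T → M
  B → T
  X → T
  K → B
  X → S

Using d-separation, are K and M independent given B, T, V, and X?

6 paths connect K and M; each must be blocked for d-separation to hold:
  1. K → T → M — T:chain[blocks] ⇒ blocked
  2. K → T → V → M — T:chain[blocks]; V:chain[blocks] ⇒ blocked
  3. K → B → T → M — B:chain[blocks]; T:chain[blocks] ⇒ blocked
  4. K → B → T → V → M — B:chain[blocks]; T:chain[blocks]; V:chain[blocks] ⇒ blocked
  5. K → V ← T → M — V:collider[open]; T:fork[blocks] ⇒ blocked
  6. K → V → M — V:chain[blocks] ⇒ blocked
All paths are blocked; K ⊥ M | {B, T, V, X} holds.

Yes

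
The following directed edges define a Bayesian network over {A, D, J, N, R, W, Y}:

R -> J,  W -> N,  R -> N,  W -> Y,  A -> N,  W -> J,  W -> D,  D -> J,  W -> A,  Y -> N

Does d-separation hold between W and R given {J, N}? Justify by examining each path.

There are 5 undirected paths between W and R; checking each against the conditioning set {J, N}:
  1. W → A → N ← R — A:chain[open]; N:collider[open] ⇒ active
  2. W → J ← R — J:collider[open] ⇒ active
  3. W → D → J ← R — D:chain[open]; J:collider[open] ⇒ active
  4. W → Y → N ← R — Y:chain[open]; N:collider[open] ⇒ active
  5. W → N ← R — N:collider[open] ⇒ active
At least one path is unblocked, so d-separation fails.

No — W and R are not d-separated given {J, N}.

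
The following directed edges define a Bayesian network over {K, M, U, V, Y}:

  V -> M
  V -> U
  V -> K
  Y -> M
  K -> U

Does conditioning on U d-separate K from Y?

Yes — K and Y are d-separated given {U}.

2 paths connect K and Y; each must be blocked for d-separation to hold:
Path 1: K ← V → M ← Y
  M is a collider here and neither M nor any of its descendants is conditioned on, so the collider stays closed — the path is blocked at M.
Path 2: K → U ← V → M ← Y
  M is a collider here and neither M nor any of its descendants is conditioned on, so the collider stays closed — the path is blocked at M.
All paths are blocked; K ⊥ Y | {U} holds.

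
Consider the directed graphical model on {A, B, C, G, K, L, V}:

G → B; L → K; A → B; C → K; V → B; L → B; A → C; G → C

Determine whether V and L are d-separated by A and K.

Yes

Enumerating the 3 paths from V to L and testing each for blocking by {A, K}:
  1. V → B ← A → C → K ← L — B:collider[blocks]; A:fork[blocks]; C:chain[open]; K:collider[open] ⇒ blocked
  2. V → B ← L — B:collider[blocks] ⇒ blocked
  3. V → B ← G → C → K ← L — B:collider[blocks]; G:fork[open]; C:chain[open]; K:collider[open] ⇒ blocked
Every path is blocked, so V and L are d-separated given {A, K}.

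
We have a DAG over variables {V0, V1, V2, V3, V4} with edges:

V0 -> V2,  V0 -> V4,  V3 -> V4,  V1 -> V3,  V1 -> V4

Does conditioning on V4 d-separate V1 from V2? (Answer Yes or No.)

No

There are 2 undirected paths between V1 and V2; checking each against the conditioning set {V4}:
  1. V1 → V4 ← V0 → V2 — V4:collider[open]; V0:fork[open] ⇒ active
  2. V1 → V3 → V4 ← V0 → V2 — V3:chain[open]; V4:collider[open]; V0:fork[open] ⇒ active
Since the path V1 → V4 ← V0 → V2 is active, V1 and V2 are not d-separated given {V4}.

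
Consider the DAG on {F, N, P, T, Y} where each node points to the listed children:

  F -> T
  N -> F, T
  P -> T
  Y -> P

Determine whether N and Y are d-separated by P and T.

Yes

Enumerating the 2 paths from N to Y and testing each for blocking by {P, T}:
Path 1: N → T ← P ← Y
  P is a chain here and P is conditioned on, so the path is blocked at P.
Path 2: N → F → T ← P ← Y
  P is a chain here and P is conditioned on, so the path is blocked at P.
Since every path is blocked, d-separation holds.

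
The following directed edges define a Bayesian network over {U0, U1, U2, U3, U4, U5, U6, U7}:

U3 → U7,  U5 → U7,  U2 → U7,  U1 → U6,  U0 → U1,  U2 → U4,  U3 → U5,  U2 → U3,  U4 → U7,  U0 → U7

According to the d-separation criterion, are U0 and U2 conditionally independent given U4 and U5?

There are 4 undirected paths between U0 and U2; checking each against the conditioning set {U4, U5}:
  1. U0 → U7 ← U2 — U7:collider[blocks] ⇒ blocked
  2. U0 → U7 ← U3 ← U2 — U7:collider[blocks]; U3:chain[open] ⇒ blocked
  3. U0 → U7 ← U5 ← U3 ← U2 — U7:collider[blocks]; U5:chain[blocks]; U3:chain[open] ⇒ blocked
  4. U0 → U7 ← U4 ← U2 — U7:collider[blocks]; U4:chain[blocks] ⇒ blocked
Since every path is blocked, d-separation holds.

Yes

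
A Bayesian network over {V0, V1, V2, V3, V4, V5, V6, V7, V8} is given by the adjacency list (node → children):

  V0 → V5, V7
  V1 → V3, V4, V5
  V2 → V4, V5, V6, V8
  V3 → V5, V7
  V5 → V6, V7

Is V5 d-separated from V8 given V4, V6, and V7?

No

6 paths connect V5 and V8; each must be blocked for d-separation to hold:
  1. V5 ← V3 ← V1 → V4 ← V2 → V8 — V3:chain[open]; V1:fork[open]; V4:collider[open]; V2:fork[open] ⇒ active
  2. V5 → V6 ← V2 → V8 — V6:collider[open]; V2:fork[open] ⇒ active
  3. V5 ← V0 → V7 ← V3 ← V1 → V4 ← V2 → V8 — V0:fork[open]; V7:collider[open]; V3:chain[open]; V1:fork[open]; V4:collider[open]; V2:fork[open] ⇒ active
  4. V5 ← V1 → V4 ← V2 → V8 — V1:fork[open]; V4:collider[open]; V2:fork[open] ⇒ active
  5. V5 ← V2 → V8 — V2:fork[open] ⇒ active
  6. V5 → V7 ← V3 ← V1 → V4 ← V2 → V8 — V7:collider[open]; V3:chain[open]; V1:fork[open]; V4:collider[open]; V2:fork[open] ⇒ active
At least one path is unblocked, so d-separation fails.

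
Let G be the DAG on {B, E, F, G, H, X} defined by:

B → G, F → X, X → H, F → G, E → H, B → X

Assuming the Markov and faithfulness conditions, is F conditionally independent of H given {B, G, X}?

Yes

We examine all 2 paths between F and H:
Path 1: F → X → H
  X is a chain here and X is conditioned on, so the path is blocked at X.
Path 2: F → G ← B → X → H
  B is a fork here and B is conditioned on, so the path is blocked at B.
Every path is blocked, so F and H are d-separated given {B, G, X}.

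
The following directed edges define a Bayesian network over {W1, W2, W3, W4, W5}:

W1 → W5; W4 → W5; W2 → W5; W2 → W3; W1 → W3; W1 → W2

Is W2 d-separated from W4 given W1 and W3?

Yes — W2 and W4 are d-separated given {W1, W3}.

Enumerating the 3 paths from W2 to W4 and testing each for blocking by {W1, W3}:
  1. W2 ← W1 → W5 ← W4 — W1:fork[blocks]; W5:collider[blocks] ⇒ blocked
  2. W2 → W3 ← W1 → W5 ← W4 — W3:collider[open]; W1:fork[blocks]; W5:collider[blocks] ⇒ blocked
  3. W2 → W5 ← W4 — W5:collider[blocks] ⇒ blocked
Every path is blocked, so W2 and W4 are d-separated given {W1, W3}.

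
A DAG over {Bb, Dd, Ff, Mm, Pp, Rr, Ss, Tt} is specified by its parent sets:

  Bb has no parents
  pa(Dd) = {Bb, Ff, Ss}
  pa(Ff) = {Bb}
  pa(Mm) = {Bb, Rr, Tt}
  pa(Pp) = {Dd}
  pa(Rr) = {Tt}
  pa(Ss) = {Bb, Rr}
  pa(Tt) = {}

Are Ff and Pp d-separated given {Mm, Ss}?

5 paths connect Ff and Pp; each must be blocked for d-separation to hold:
  1. Ff → Dd → Pp — Dd:chain[open] ⇒ active
  2. Ff ← Bb → Dd → Pp — Bb:fork[open]; Dd:chain[open] ⇒ active
  3. Ff ← Bb → Mm ← Rr → Ss → Dd → Pp — Bb:fork[open]; Mm:collider[open]; Rr:fork[open]; Ss:chain[blocks]; Dd:chain[open] ⇒ blocked
  4. Ff ← Bb → Mm ← Tt → Rr → Ss → Dd → Pp — Bb:fork[open]; Mm:collider[open]; Tt:fork[open]; Rr:chain[open]; Ss:chain[blocks]; Dd:chain[open] ⇒ blocked
  5. Ff ← Bb → Ss → Dd → Pp — Bb:fork[open]; Ss:chain[blocks]; Dd:chain[open] ⇒ blocked
At least one path is unblocked, so d-separation fails.

No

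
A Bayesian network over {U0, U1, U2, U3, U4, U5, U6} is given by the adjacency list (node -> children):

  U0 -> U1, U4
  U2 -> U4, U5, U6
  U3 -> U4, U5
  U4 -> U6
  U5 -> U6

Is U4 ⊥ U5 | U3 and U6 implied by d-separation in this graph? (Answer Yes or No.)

No — U4 and U5 are not d-separated given {U3, U6}.

5 paths connect U4 and U5; each must be blocked for d-separation to hold:
Path 1: U4 → U6 ← U5
  U6 is a collider and U6 is conditioned on, which opens it — no node blocks this path, so it is active.
Path 2: U4 → U6 ← U2 → U5
  U6 is a collider and U6 is conditioned on, which opens it; U2 is a fork and U2 is not conditioned on — no node blocks this path, so it is active.
Path 3: U4 ← U2 → U6 ← U5
  U2 is a fork and U2 is not conditioned on; U6 is a collider and U6 is conditioned on, which opens it — no node blocks this path, so it is active.
Path 4: U4 ← U2 → U5
  U2 is a fork and U2 is not conditioned on — no node blocks this path, so it is active.
Path 5: U4 ← U3 → U5
  U3 is a fork here and U3 is conditioned on, so the path is blocked at U3.
At least one path is unblocked, so d-separation fails.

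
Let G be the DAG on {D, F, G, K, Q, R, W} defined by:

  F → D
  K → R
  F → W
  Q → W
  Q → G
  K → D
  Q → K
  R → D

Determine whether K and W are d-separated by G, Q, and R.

We examine all 3 paths between K and W:
Path 1: K → R → D ← F → W
  R is a chain here and R is conditioned on, so the path is blocked at R.
Path 2: K ← Q → W
  Q is a fork here and Q is conditioned on, so the path is blocked at Q.
Path 3: K → D ← F → W
  D is a collider here and neither D nor any of its descendants is conditioned on, so the collider stays closed — the path is blocked at D.
Since every path is blocked, d-separation holds.

Yes — K and W are d-separated given {G, Q, R}.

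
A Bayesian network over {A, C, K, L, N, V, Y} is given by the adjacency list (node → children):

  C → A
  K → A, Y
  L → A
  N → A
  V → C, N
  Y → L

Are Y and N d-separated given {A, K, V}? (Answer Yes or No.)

4 paths connect Y and N; each must be blocked for d-separation to hold:
  1. Y ← K → A ← C ← V → N — K:fork[blocks]; A:collider[open]; C:chain[open]; V:fork[blocks] ⇒ blocked
  2. Y ← K → A ← N — K:fork[blocks]; A:collider[open] ⇒ blocked
  3. Y → L → A ← C ← V → N — L:chain[open]; A:collider[open]; C:chain[open]; V:fork[blocks] ⇒ blocked
  4. Y → L → A ← N — L:chain[open]; A:collider[open] ⇒ active
Since the path Y → L → A ← N is active, Y and N are not d-separated given {A, K, V}.

No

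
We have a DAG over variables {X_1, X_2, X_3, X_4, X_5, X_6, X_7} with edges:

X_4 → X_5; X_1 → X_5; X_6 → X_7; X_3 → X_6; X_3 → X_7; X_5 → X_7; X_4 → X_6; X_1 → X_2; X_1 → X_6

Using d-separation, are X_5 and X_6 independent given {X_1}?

There are 4 undirected paths between X_5 and X_6; checking each against the conditioning set {X_1}:
Path 1: X_5 ← X_1 → X_6
  X_1 is a fork here and X_1 is conditioned on, so the path is blocked at X_1.
Path 2: X_5 → X_7 ← X_3 → X_6
  X_7 is a collider here and neither X_7 nor any of its descendants is conditioned on, so the collider stays closed — the path is blocked at X_7.
Path 3: X_5 → X_7 ← X_6
  X_7 is a collider here and neither X_7 nor any of its descendants is conditioned on, so the collider stays closed — the path is blocked at X_7.
Path 4: X_5 ← X_4 → X_6
  X_4 is a fork and X_4 is not conditioned on — no node blocks this path, so it is active.
Because an active path exists, X_5 and X_6 are not d-separated.

No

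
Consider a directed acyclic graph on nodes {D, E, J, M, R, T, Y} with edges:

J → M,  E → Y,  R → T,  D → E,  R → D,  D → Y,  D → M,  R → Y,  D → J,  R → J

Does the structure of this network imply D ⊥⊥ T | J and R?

There are 5 undirected paths between D and T; checking each against the conditioning set {J, R}:
  1. D → E → Y ← R → T — E:chain[open]; Y:collider[blocks]; R:fork[blocks] ⇒ blocked
  2. D ← R → T — R:fork[blocks] ⇒ blocked
  3. D → M ← J ← R → T — M:collider[blocks]; J:chain[blocks]; R:fork[blocks] ⇒ blocked
  4. D → J ← R → T — J:collider[open]; R:fork[blocks] ⇒ blocked
  5. D → Y ← R → T — Y:collider[blocks]; R:fork[blocks] ⇒ blocked
All paths are blocked; D ⊥ T | {J, R} holds.

Yes — D and T are d-separated given {J, R}.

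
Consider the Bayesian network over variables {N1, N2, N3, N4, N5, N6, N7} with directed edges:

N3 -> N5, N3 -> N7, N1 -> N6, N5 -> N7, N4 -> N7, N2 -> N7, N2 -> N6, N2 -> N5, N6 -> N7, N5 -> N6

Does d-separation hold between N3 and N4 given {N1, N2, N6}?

There are 6 undirected paths between N3 and N4; checking each against the conditioning set {N1, N2, N6}:
Path 1: N3 → N7 ← N4
  N7 is a collider here and neither N7 nor any of its descendants is conditioned on, so the collider stays closed — the path is blocked at N7.
Path 2: N3 → N5 → N7 ← N4
  N7 is a collider here and neither N7 nor any of its descendants is conditioned on, so the collider stays closed — the path is blocked at N7.
Path 3: N3 → N5 → N6 → N7 ← N4
  N6 is a chain here and N6 is conditioned on, so the path is blocked at N6.
Path 4: N3 → N5 → N6 ← N2 → N7 ← N4
  N2 is a fork here and N2 is conditioned on, so the path is blocked at N2.
Path 5: N3 → N5 ← N2 → N7 ← N4
  N2 is a fork here and N2 is conditioned on, so the path is blocked at N2.
Path 6: N3 → N5 ← N2 → N6 → N7 ← N4
  N2 is a fork here and N2 is conditioned on, so the path is blocked at N2.
Since every path is blocked, d-separation holds.

Yes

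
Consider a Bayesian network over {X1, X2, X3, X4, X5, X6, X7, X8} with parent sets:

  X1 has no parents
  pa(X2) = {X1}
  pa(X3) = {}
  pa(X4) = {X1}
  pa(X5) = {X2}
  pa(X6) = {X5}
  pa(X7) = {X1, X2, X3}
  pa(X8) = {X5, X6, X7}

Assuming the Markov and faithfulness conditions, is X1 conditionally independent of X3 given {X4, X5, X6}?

We examine all 4 paths between X1 and X3:
  1. X1 → X2 → X5 → X8 ← X7 ← X3 — X2:chain[open]; X5:chain[blocks]; X8:collider[blocks]; X7:chain[open] ⇒ blocked
  2. X1 → X2 → X5 → X6 → X8 ← X7 ← X3 — X2:chain[open]; X5:chain[blocks]; X6:chain[blocks]; X8:collider[blocks]; X7:chain[open] ⇒ blocked
  3. X1 → X2 → X7 ← X3 — X2:chain[open]; X7:collider[blocks] ⇒ blocked
  4. X1 → X7 ← X3 — X7:collider[blocks] ⇒ blocked
Since every path is blocked, d-separation holds.

Yes — X1 and X3 are d-separated given {X4, X5, X6}.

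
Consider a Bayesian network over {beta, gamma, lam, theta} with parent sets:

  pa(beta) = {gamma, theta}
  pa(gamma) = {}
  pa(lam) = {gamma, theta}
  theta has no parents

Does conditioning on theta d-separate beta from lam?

There are 2 undirected paths between beta and lam; checking each against the conditioning set {theta}:
  1. beta ← gamma → lam — gamma:fork[open] ⇒ active
  2. beta ← theta → lam — theta:fork[blocks] ⇒ blocked
At least one path is unblocked, so d-separation fails.

No — beta and lam are not d-separated given {theta}.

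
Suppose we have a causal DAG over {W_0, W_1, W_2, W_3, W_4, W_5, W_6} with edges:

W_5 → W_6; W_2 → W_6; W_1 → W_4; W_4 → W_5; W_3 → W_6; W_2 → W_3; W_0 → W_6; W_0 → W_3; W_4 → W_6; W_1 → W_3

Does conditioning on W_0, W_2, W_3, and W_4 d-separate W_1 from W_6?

Yes

Enumerating the 5 paths from W_1 to W_6 and testing each for blocking by {W_0, W_2, W_3, W_4}:
  1. W_1 → W_4 → W_5 → W_6 — W_4:chain[blocks]; W_5:chain[open] ⇒ blocked
  2. W_1 → W_4 → W_6 — W_4:chain[blocks] ⇒ blocked
  3. W_1 → W_3 ← W_2 → W_6 — W_3:collider[open]; W_2:fork[blocks] ⇒ blocked
  4. W_1 → W_3 ← W_0 → W_6 — W_3:collider[open]; W_0:fork[blocks] ⇒ blocked
  5. W_1 → W_3 → W_6 — W_3:chain[blocks] ⇒ blocked
All paths are blocked; W_1 ⊥ W_6 | {W_0, W_2, W_3, W_4} holds.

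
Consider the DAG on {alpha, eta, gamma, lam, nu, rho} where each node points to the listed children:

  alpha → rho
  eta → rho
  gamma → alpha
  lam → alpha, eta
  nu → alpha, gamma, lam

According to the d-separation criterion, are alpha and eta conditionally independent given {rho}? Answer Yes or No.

No

Enumerating the 4 paths from alpha to eta and testing each for blocking by {rho}:
  1. alpha ← lam → eta — lam:fork[open] ⇒ active
  2. alpha ← gamma ← nu → lam → eta — gamma:chain[open]; nu:fork[open]; lam:chain[open] ⇒ active
  3. alpha → rho ← eta — rho:collider[open] ⇒ active
  4. alpha ← nu → lam → eta — nu:fork[open]; lam:chain[open] ⇒ active
Since the path alpha ← lam → eta is active, alpha and eta are not d-separated given {rho}.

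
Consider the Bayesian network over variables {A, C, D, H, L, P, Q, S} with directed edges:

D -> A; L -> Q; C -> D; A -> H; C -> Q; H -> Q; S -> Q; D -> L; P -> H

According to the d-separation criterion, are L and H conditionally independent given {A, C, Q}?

There are 4 undirected paths between L and H; checking each against the conditioning set {A, C, Q}:
Path 1: L ← D → A → H
  A is a chain here and A is conditioned on, so the path is blocked at A.
Path 2: L ← D ← C → Q ← H
  C is a fork here and C is conditioned on, so the path is blocked at C.
Path 3: L → Q ← H
  Q is a collider and Q is conditioned on, which opens it — no node blocks this path, so it is active.
Path 4: L → Q ← C → D → A → H
  C is a fork here and C is conditioned on, so the path is blocked at C.
Because an active path exists, L and H are not d-separated.

No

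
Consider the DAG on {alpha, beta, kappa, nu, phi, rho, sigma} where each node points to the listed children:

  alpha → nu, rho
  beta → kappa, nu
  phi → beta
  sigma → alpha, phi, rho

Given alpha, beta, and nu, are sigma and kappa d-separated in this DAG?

Yes

We examine all 3 paths between sigma and kappa:
Path 1: sigma → phi → beta → kappa
  beta is a chain here and beta is conditioned on, so the path is blocked at beta.
Path 2: sigma → alpha → nu ← beta → kappa
  alpha is a chain here and alpha is conditioned on, so the path is blocked at alpha.
Path 3: sigma → rho ← alpha → nu ← beta → kappa
  rho is a collider here and neither rho nor any of its descendants is conditioned on, so the collider stays closed — the path is blocked at rho.
Every path is blocked, so sigma and kappa are d-separated given {alpha, beta, nu}.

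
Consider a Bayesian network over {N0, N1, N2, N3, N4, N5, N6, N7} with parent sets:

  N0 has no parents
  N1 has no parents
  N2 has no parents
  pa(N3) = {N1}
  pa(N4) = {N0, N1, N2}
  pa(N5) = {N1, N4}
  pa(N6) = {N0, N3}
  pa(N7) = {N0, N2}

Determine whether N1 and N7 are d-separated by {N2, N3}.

6 paths connect N1 and N7; each must be blocked for d-separation to hold:
Path 1: N1 → N5 ← N4 ← N2 → N7
  N5 is a collider here and neither N5 nor any of its descendants is conditioned on, so the collider stays closed — the path is blocked at N5.
Path 2: N1 → N5 ← N4 ← N0 → N7
  N5 is a collider here and neither N5 nor any of its descendants is conditioned on, so the collider stays closed — the path is blocked at N5.
Path 3: N1 → N4 ← N2 → N7
  N4 is a collider here and neither N4 nor any of its descendants is conditioned on, so the collider stays closed — the path is blocked at N4.
Path 4: N1 → N4 ← N0 → N7
  N4 is a collider here and neither N4 nor any of its descendants is conditioned on, so the collider stays closed — the path is blocked at N4.
Path 5: N1 → N3 → N6 ← N0 → N7
  N3 is a chain here and N3 is conditioned on, so the path is blocked at N3.
Path 6: N1 → N3 → N6 ← N0 → N4 ← N2 → N7
  N3 is a chain here and N3 is conditioned on, so the path is blocked at N3.
Every path is blocked, so N1 and N7 are d-separated given {N2, N3}.

Yes — N1 and N7 are d-separated given {N2, N3}.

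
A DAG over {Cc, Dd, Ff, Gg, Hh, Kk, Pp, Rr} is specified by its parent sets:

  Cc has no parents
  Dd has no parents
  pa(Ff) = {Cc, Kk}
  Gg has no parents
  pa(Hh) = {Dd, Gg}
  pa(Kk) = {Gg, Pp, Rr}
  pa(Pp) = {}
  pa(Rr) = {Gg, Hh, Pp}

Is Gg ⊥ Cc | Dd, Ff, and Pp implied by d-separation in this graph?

There are 5 undirected paths between Gg and Cc; checking each against the conditioning set {Dd, Ff, Pp}:
  1. Gg → Kk → Ff ← Cc — Kk:chain[open]; Ff:collider[open] ⇒ active
  2. Gg → Hh → Rr → Kk → Ff ← Cc — Hh:chain[open]; Rr:chain[open]; Kk:chain[open]; Ff:collider[open] ⇒ active
  3. Gg → Hh → Rr ← Pp → Kk → Ff ← Cc — Hh:chain[open]; Rr:collider[open]; Pp:fork[blocks]; Kk:chain[open]; Ff:collider[open] ⇒ blocked
  4. Gg → Rr → Kk → Ff ← Cc — Rr:chain[open]; Kk:chain[open]; Ff:collider[open] ⇒ active
  5. Gg → Rr ← Pp → Kk → Ff ← Cc — Rr:collider[open]; Pp:fork[blocks]; Kk:chain[open]; Ff:collider[open] ⇒ blocked
Because an active path exists, Gg and Cc are not d-separated.

No — Gg and Cc are not d-separated given {Dd, Ff, Pp}.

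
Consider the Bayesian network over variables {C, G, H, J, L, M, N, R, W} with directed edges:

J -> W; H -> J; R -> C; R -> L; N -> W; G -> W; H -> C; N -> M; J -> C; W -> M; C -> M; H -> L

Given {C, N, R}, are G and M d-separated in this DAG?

Enumerating the 5 paths from G to M and testing each for blocking by {C, N, R}:
  1. G → W → M — W:chain[open] ⇒ active
  2. G → W ← N → M — W:collider[blocks]; N:fork[blocks] ⇒ blocked
  3. G → W ← J ← H → C → M — W:collider[blocks]; J:chain[open]; H:fork[open]; C:chain[blocks] ⇒ blocked
  4. G → W ← J ← H → L ← R → C → M — W:collider[blocks]; J:chain[open]; H:fork[open]; L:collider[blocks]; R:fork[blocks]; C:chain[blocks] ⇒ blocked
  5. G → W ← J → C → M — W:collider[blocks]; J:fork[open]; C:chain[blocks] ⇒ blocked
Since the path G → W → M is active, G and M are not d-separated given {C, N, R}.

No — G and M are not d-separated given {C, N, R}.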